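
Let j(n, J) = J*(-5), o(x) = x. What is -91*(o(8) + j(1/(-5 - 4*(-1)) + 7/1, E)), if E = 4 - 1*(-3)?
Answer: 2457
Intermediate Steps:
E = 7 (E = 4 + 3 = 7)
j(n, J) = -5*J
-91*(o(8) + j(1/(-5 - 4*(-1)) + 7/1, E)) = -91*(8 - 5*7) = -91*(8 - 35) = -91*(-27) = 2457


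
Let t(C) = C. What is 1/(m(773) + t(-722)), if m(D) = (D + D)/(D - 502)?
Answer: -271/194116 ≈ -0.0013961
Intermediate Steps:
m(D) = 2*D/(-502 + D) (m(D) = (2*D)/(-502 + D) = 2*D/(-502 + D))
1/(m(773) + t(-722)) = 1/(2*773/(-502 + 773) - 722) = 1/(2*773/271 - 722) = 1/(2*773*(1/271) - 722) = 1/(1546/271 - 722) = 1/(-194116/271) = -271/194116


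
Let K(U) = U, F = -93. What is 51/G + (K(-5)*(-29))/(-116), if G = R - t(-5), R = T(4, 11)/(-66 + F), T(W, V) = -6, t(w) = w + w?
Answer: 1019/266 ≈ 3.8308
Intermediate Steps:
t(w) = 2*w
R = 2/53 (R = -6/(-66 - 93) = -6/(-159) = -6*(-1/159) = 2/53 ≈ 0.037736)
G = 532/53 (G = 2/53 - 2*(-5) = 2/53 - 1*(-10) = 2/53 + 10 = 532/53 ≈ 10.038)
51/G + (K(-5)*(-29))/(-116) = 51/(532/53) - 5*(-29)/(-116) = 51*(53/532) + 145*(-1/116) = 2703/532 - 5/4 = 1019/266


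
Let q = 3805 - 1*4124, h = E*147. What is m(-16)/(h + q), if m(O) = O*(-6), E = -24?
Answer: -96/3847 ≈ -0.024954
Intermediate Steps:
m(O) = -6*O
h = -3528 (h = -24*147 = -3528)
q = -319 (q = 3805 - 4124 = -319)
m(-16)/(h + q) = (-6*(-16))/(-3528 - 319) = 96/(-3847) = -1/3847*96 = -96/3847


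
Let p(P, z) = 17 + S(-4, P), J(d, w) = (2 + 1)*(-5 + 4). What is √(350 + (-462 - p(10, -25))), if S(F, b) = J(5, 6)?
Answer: 3*I*√14 ≈ 11.225*I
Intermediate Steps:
J(d, w) = -3 (J(d, w) = 3*(-1) = -3)
S(F, b) = -3
p(P, z) = 14 (p(P, z) = 17 - 3 = 14)
√(350 + (-462 - p(10, -25))) = √(350 + (-462 - 1*14)) = √(350 + (-462 - 14)) = √(350 - 476) = √(-126) = 3*I*√14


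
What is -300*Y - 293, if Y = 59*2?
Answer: -35693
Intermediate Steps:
Y = 118
-300*Y - 293 = -300*118 - 293 = -35400 - 293 = -35693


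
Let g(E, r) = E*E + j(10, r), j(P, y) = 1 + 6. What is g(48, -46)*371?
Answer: 857381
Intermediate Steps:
j(P, y) = 7
g(E, r) = 7 + E² (g(E, r) = E*E + 7 = E² + 7 = 7 + E²)
g(48, -46)*371 = (7 + 48²)*371 = (7 + 2304)*371 = 2311*371 = 857381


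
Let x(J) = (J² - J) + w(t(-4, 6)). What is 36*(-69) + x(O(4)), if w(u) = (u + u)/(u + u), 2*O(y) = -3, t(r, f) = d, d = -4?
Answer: -9917/4 ≈ -2479.3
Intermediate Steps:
t(r, f) = -4
O(y) = -3/2 (O(y) = (½)*(-3) = -3/2)
w(u) = 1 (w(u) = (2*u)/((2*u)) = (2*u)*(1/(2*u)) = 1)
x(J) = 1 + J² - J (x(J) = (J² - J) + 1 = 1 + J² - J)
36*(-69) + x(O(4)) = 36*(-69) + (1 + (-3/2)² - 1*(-3/2)) = -2484 + (1 + 9/4 + 3/2) = -2484 + 19/4 = -9917/4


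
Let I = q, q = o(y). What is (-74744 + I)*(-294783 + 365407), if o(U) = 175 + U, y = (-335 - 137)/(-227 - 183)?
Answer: -1079587349216/205 ≈ -5.2663e+9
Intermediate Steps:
y = 236/205 (y = -472/(-410) = -472*(-1/410) = 236/205 ≈ 1.1512)
q = 36111/205 (q = 175 + 236/205 = 36111/205 ≈ 176.15)
I = 36111/205 ≈ 176.15
(-74744 + I)*(-294783 + 365407) = (-74744 + 36111/205)*(-294783 + 365407) = -15286409/205*70624 = -1079587349216/205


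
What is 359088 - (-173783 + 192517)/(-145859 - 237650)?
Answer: 137713498526/383509 ≈ 3.5909e+5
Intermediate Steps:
359088 - (-173783 + 192517)/(-145859 - 237650) = 359088 - 18734/(-383509) = 359088 - 18734*(-1)/383509 = 359088 - 1*(-18734/383509) = 359088 + 18734/383509 = 137713498526/383509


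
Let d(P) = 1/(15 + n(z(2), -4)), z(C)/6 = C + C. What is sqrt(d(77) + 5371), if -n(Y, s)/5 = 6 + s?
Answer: 6*sqrt(3730)/5 ≈ 73.288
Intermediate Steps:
z(C) = 12*C (z(C) = 6*(C + C) = 6*(2*C) = 12*C)
n(Y, s) = -30 - 5*s (n(Y, s) = -5*(6 + s) = -30 - 5*s)
d(P) = 1/5 (d(P) = 1/(15 + (-30 - 5*(-4))) = 1/(15 + (-30 + 20)) = 1/(15 - 10) = 1/5)
sqrt(d(77) + 5371) = sqrt(1/5 + 5371) = sqrt(26856/5) = 6*sqrt(3730)/5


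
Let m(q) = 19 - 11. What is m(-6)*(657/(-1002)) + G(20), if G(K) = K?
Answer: 2464/167 ≈ 14.754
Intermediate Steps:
m(q) = 8
m(-6)*(657/(-1002)) + G(20) = 8*(657/(-1002)) + 20 = 8*(657*(-1/1002)) + 20 = 8*(-219/334) + 20 = -876/167 + 20 = 2464/167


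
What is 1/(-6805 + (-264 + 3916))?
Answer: -1/3153 ≈ -0.00031716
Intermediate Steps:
1/(-6805 + (-264 + 3916)) = 1/(-6805 + 3652) = 1/(-3153) = -1/3153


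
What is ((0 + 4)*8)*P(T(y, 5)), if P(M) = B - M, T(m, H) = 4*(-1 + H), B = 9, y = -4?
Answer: -224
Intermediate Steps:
T(m, H) = -4 + 4*H
P(M) = 9 - M
((0 + 4)*8)*P(T(y, 5)) = ((0 + 4)*8)*(9 - (-4 + 4*5)) = (4*8)*(9 - (-4 + 20)) = 32*(9 - 1*16) = 32*(9 - 16) = 32*(-7) = -224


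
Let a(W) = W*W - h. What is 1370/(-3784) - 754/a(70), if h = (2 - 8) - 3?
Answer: -4789233/9287828 ≈ -0.51565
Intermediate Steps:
h = -9 (h = -6 - 3 = -9)
a(W) = 9 + W² (a(W) = W*W - 1*(-9) = W² + 9 = 9 + W²)
1370/(-3784) - 754/a(70) = 1370/(-3784) - 754/(9 + 70²) = 1370*(-1/3784) - 754/(9 + 4900) = -685/1892 - 754/4909 = -4789233/9287828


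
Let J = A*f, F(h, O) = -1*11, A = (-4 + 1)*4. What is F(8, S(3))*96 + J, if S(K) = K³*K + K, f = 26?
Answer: -1368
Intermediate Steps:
A = -12 (A = -3*4 = -12)
S(K) = K + K⁴ (S(K) = K⁴ + K = K + K⁴)
F(h, O) = -11
J = -312 (J = -12*26 = -312)
F(8, S(3))*96 + J = -11*96 - 312 = -1056 - 312 = -1368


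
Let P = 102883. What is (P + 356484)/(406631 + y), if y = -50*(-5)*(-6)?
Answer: 3083/2719 ≈ 1.1339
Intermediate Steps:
y = -1500 (y = 250*(-6) = -1500)
(P + 356484)/(406631 + y) = (102883 + 356484)/(406631 - 1500) = 459367/405131 = 459367*(1/405131) = 3083/2719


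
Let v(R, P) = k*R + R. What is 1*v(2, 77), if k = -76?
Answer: -150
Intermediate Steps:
v(R, P) = -75*R (v(R, P) = -76*R + R = -75*R)
1*v(2, 77) = 1*(-75*2) = 1*(-150) = -150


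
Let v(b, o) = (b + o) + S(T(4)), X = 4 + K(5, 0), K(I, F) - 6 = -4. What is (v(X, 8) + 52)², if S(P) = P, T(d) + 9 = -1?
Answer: 3136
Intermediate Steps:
T(d) = -10 (T(d) = -9 - 1 = -10)
K(I, F) = 2 (K(I, F) = 6 - 4 = 2)
X = 6 (X = 4 + 2 = 6)
v(b, o) = -10 + b + o (v(b, o) = (b + o) - 10 = -10 + b + o)
(v(X, 8) + 52)² = ((-10 + 6 + 8) + 52)² = (4 + 52)² = 56² = 3136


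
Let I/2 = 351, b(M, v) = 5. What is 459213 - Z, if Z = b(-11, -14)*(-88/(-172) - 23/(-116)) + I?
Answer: 2287035163/4988 ≈ 4.5851e+5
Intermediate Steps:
I = 702 (I = 2*351 = 702)
Z = 3519281/4988 (Z = 5*(-88/(-172) - 23/(-116)) + 702 = 5*(-88*(-1/172) - 23*(-1/116)) + 702 = 5*(22/43 + 23/116) + 702 = 5*(3541/4988) + 702 = 17705/4988 + 702 = 3519281/4988 ≈ 705.55)
459213 - Z = 459213 - 1*3519281/4988 = 459213 - 3519281/4988 = 2287035163/4988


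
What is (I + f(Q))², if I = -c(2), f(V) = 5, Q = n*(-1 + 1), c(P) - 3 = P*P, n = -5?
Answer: 4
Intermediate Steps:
c(P) = 3 + P² (c(P) = 3 + P*P = 3 + P²)
Q = 0 (Q = -5*(-1 + 1) = -5*0 = 0)
I = -7 (I = -(3 + 2²) = -(3 + 4) = -1*7 = -7)
(I + f(Q))² = (-7 + 5)² = (-2)² = 4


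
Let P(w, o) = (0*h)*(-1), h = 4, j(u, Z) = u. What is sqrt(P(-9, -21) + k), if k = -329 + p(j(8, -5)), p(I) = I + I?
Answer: I*sqrt(313) ≈ 17.692*I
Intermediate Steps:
p(I) = 2*I
P(w, o) = 0 (P(w, o) = (0*4)*(-1) = 0*(-1) = 0)
k = -313 (k = -329 + 2*8 = -329 + 16 = -313)
sqrt(P(-9, -21) + k) = sqrt(0 - 313) = sqrt(-313) = I*sqrt(313)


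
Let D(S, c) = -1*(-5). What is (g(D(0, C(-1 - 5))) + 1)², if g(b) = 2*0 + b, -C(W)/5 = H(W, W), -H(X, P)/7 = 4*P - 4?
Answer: 36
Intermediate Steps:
H(X, P) = 28 - 28*P (H(X, P) = -7*(4*P - 4) = -7*(-4 + 4*P) = 28 - 28*P)
C(W) = -140 + 140*W (C(W) = -5*(28 - 28*W) = -140 + 140*W)
D(S, c) = 5
g(b) = b (g(b) = 0 + b = b)
(g(D(0, C(-1 - 5))) + 1)² = (5 + 1)² = 6² = 36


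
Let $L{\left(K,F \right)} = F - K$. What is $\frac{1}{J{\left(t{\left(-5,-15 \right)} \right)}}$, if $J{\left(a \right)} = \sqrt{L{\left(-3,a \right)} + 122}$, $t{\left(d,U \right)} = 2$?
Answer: $\frac{\sqrt{127}}{127} \approx 0.088736$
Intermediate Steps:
$J{\left(a \right)} = \sqrt{125 + a}$ ($J{\left(a \right)} = \sqrt{\left(a - -3\right) + 122} = \sqrt{\left(a + 3\right) + 122} = \sqrt{\left(3 + a\right) + 122} = \sqrt{125 + a}$)
$\frac{1}{J{\left(t{\left(-5,-15 \right)} \right)}} = \frac{1}{\sqrt{125 + 2}} = \frac{1}{\sqrt{127}} = \frac{\sqrt{127}}{127}$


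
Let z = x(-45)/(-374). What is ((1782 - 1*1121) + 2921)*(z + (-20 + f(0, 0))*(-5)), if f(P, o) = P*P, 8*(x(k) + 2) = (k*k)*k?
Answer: 699100731/1496 ≈ 4.6731e+5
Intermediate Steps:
x(k) = -2 + k**3/8 (x(k) = -2 + ((k*k)*k)/8 = -2 + (k**2*k)/8 = -2 + k**3/8)
f(P, o) = P**2
z = 91141/2992 (z = (-2 + (1/8)*(-45)**3)/(-374) = (-2 + (1/8)*(-91125))*(-1/374) = (-2 - 91125/8)*(-1/374) = -91141/8*(-1/374) = 91141/2992 ≈ 30.462)
((1782 - 1*1121) + 2921)*(z + (-20 + f(0, 0))*(-5)) = ((1782 - 1*1121) + 2921)*(91141/2992 + (-20 + 0**2)*(-5)) = ((1782 - 1121) + 2921)*(91141/2992 + (-20 + 0)*(-5)) = (661 + 2921)*(91141/2992 - 20*(-5)) = 3582*(91141/2992 + 100) = 3582*(390341/2992) = 699100731/1496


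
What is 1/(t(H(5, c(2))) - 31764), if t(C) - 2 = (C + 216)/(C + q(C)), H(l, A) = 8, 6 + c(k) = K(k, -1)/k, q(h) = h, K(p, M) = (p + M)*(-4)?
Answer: -1/31748 ≈ -3.1498e-5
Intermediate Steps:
K(p, M) = -4*M - 4*p (K(p, M) = (M + p)*(-4) = -4*M - 4*p)
c(k) = -6 + (4 - 4*k)/k (c(k) = -6 + (-4*(-1) - 4*k)/k = -6 + (4 - 4*k)/k)
t(C) = 2 + (216 + C)/(2*C) (t(C) = 2 + (C + 216)/(C + C) = 2 + (216 + C)/((2*C)) = 2 + (216 + C)*(1/(2*C)) = 2 + (216 + C)/(2*C))
1/(t(H(5, c(2))) - 31764) = 1/((5/2 + 108/8) - 31764) = 1/((5/2 + 108*(⅛)) - 31764) = 1/((5/2 + 27/2) - 31764) = 1/(16 - 31764) = 1/(-31748) = -1/31748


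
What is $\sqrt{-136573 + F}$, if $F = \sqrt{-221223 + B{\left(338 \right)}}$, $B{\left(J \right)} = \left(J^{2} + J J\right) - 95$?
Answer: $\sqrt{-136573 + \sqrt{7170}} \approx 369.44 i$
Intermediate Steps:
$B{\left(J \right)} = -95 + 2 J^{2}$ ($B{\left(J \right)} = \left(J^{2} + J^{2}\right) - 95 = 2 J^{2} - 95 = -95 + 2 J^{2}$)
$F = \sqrt{7170}$ ($F = \sqrt{-221223 - \left(95 - 2 \cdot 338^{2}\right)} = \sqrt{-221223 + \left(-95 + 2 \cdot 114244\right)} = \sqrt{-221223 + \left(-95 + 228488\right)} = \sqrt{-221223 + 228393} = \sqrt{7170} \approx 84.676$)
$\sqrt{-136573 + F} = \sqrt{-136573 + \sqrt{7170}}$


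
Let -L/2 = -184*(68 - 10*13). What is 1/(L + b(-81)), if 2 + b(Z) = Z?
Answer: -1/22899 ≈ -4.3670e-5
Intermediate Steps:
b(Z) = -2 + Z
L = -22816 (L = -(-368)*(68 - 10*13) = -(-368)*(68 - 130) = -(-368)*(-62) = -2*11408 = -22816)
1/(L + b(-81)) = 1/(-22816 + (-2 - 81)) = 1/(-22816 - 83) = 1/(-22899) = -1/22899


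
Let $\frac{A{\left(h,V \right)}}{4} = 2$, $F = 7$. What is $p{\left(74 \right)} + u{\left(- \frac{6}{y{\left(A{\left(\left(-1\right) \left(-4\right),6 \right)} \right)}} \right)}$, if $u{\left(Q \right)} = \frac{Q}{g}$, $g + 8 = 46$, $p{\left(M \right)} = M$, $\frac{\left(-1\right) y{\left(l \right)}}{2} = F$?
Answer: $\frac{19687}{266} \approx 74.011$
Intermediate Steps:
$A{\left(h,V \right)} = 8$ ($A{\left(h,V \right)} = 4 \cdot 2 = 8$)
$y{\left(l \right)} = -14$ ($y{\left(l \right)} = \left(-2\right) 7 = -14$)
$g = 38$ ($g = -8 + 46 = 38$)
$u{\left(Q \right)} = \frac{Q}{38}$
$p{\left(74 \right)} + u{\left(- \frac{6}{y{\left(A{\left(\left(-1\right) \left(-4\right),6 \right)} \right)}} \right)} = 74 + \frac{\left(-6\right) \frac{1}{-14}}{38} = 74 + \frac{\left(-6\right) \left(- \frac{1}{14}\right)}{38} = 74 + \frac{1}{38} \cdot \frac{3}{7} = 74 + \frac{3}{266} = \frac{19687}{266}$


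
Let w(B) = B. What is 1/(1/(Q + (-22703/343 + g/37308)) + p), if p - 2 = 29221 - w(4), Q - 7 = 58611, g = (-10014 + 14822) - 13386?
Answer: 374631866107/10946368502178755 ≈ 3.4224e-5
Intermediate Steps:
g = -8578 (g = 4808 - 13386 = -8578)
Q = 58618 (Q = 7 + 58611 = 58618)
p = 29219 (p = 2 + (29221 - 1*4) = 2 + (29221 - 4) = 2 + 29217 = 29219)
1/(1/(Q + (-22703/343 + g/37308)) + p) = 1/(1/(58618 + (-22703/343 - 8578/37308)) + 29219) = 1/(1/(58618 + (-22703*1/343 - 8578*1/37308)) + 29219) = 1/(1/(58618 + (-22703/343 - 4289/18654)) + 29219) = 1/(1/(58618 - 424972889/6398322) + 29219) = 1/(1/(374631866107/6398322) + 29219) = 1/(6398322/374631866107 + 29219) = 1/(10946368502178755/374631866107) = 374631866107/10946368502178755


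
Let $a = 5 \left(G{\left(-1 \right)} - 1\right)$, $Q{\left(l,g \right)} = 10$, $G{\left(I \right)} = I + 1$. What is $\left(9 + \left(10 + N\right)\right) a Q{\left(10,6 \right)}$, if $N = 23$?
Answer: $-2100$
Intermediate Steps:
$G{\left(I \right)} = 1 + I$
$a = -5$ ($a = 5 \left(\left(1 - 1\right) - 1\right) = 5 \left(0 - 1\right) = 5 \left(-1\right) = -5$)
$\left(9 + \left(10 + N\right)\right) a Q{\left(10,6 \right)} = \left(9 + \left(10 + 23\right)\right) \left(-5\right) 10 = \left(9 + 33\right) \left(-5\right) 10 = 42 \left(-5\right) 10 = \left(-210\right) 10 = -2100$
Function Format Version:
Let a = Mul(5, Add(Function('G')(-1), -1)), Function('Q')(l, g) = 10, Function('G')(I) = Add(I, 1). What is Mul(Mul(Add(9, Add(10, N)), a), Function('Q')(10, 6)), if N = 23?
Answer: -2100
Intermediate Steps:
Function('G')(I) = Add(1, I)
a = -5 (a = Mul(5, Add(Add(1, -1), -1)) = Mul(5, Add(0, -1)) = Mul(5, -1) = -5)
Mul(Mul(Add(9, Add(10, N)), a), Function('Q')(10, 6)) = Mul(Mul(Add(9, Add(10, 23)), -5), 10) = Mul(Mul(Add(9, 33), -5), 10) = Mul(Mul(42, -5), 10) = Mul(-210, 10) = -2100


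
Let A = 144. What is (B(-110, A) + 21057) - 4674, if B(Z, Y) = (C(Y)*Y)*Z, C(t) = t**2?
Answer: -328441857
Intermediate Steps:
B(Z, Y) = Z*Y**3 (B(Z, Y) = (Y**2*Y)*Z = Y**3*Z = Z*Y**3)
(B(-110, A) + 21057) - 4674 = (-110*144**3 + 21057) - 4674 = (-110*2985984 + 21057) - 4674 = (-328458240 + 21057) - 4674 = -328437183 - 4674 = -328441857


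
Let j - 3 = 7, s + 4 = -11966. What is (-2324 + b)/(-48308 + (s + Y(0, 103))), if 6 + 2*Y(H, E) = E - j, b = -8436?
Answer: 21520/120469 ≈ 0.17864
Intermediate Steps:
s = -11970 (s = -4 - 11966 = -11970)
j = 10 (j = 3 + 7 = 10)
Y(H, E) = -8 + E/2 (Y(H, E) = -3 + (E - 1*10)/2 = -3 + (E - 10)/2 = -3 + (-10 + E)/2 = -3 + (-5 + E/2) = -8 + E/2)
(-2324 + b)/(-48308 + (s + Y(0, 103))) = (-2324 - 8436)/(-48308 + (-11970 + (-8 + (½)*103))) = -10760/(-48308 + (-11970 + (-8 + 103/2))) = -10760/(-48308 + (-11970 + 87/2)) = -10760/(-48308 - 23853/2) = -10760/(-120469/2) = -10760*(-2/120469) = 21520/120469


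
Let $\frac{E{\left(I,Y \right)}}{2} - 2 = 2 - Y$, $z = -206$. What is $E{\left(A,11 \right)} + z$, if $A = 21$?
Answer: $-220$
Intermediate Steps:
$E{\left(I,Y \right)} = 8 - 2 Y$ ($E{\left(I,Y \right)} = 4 + 2 \left(2 - Y\right) = 4 - \left(-4 + 2 Y\right) = 8 - 2 Y$)
$E{\left(A,11 \right)} + z = \left(8 - 22\right) - 206 = -14 - 206 = -220$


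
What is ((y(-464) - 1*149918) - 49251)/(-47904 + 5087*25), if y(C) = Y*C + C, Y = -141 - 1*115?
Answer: -80849/79271 ≈ -1.0199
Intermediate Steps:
Y = -256 (Y = -141 - 115 = -256)
y(C) = -255*C (y(C) = -256*C + C = -255*C)
((y(-464) - 1*149918) - 49251)/(-47904 + 5087*25) = ((-255*(-464) - 1*149918) - 49251)/(-47904 + 5087*25) = ((118320 - 149918) - 49251)/(-47904 + 127175) = (-31598 - 49251)/79271 = -80849*1/79271 = -80849/79271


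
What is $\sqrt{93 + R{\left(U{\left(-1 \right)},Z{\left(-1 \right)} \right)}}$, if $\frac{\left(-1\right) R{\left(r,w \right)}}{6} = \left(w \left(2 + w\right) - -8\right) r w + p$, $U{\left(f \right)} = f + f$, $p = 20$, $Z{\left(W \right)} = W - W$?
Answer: $3 i \sqrt{3} \approx 5.1962 i$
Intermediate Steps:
$Z{\left(W \right)} = 0$
$U{\left(f \right)} = 2 f$
$R{\left(r,w \right)} = -120 - 6 r w \left(8 + w \left(2 + w\right)\right)$ ($R{\left(r,w \right)} = - 6 \left(\left(w \left(2 + w\right) - -8\right) r w + 20\right) = - 6 \left(\left(w \left(2 + w\right) + 8\right) r w + 20\right) = - 6 \left(\left(8 + w \left(2 + w\right)\right) r w + 20\right) = - 6 \left(r \left(8 + w \left(2 + w\right)\right) w + 20\right) = - 6 \left(r w \left(8 + w \left(2 + w\right)\right) + 20\right) = - 6 \left(20 + r w \left(8 + w \left(2 + w\right)\right)\right) = -120 - 6 r w \left(8 + w \left(2 + w\right)\right)$)
$\sqrt{93 + R{\left(U{\left(-1 \right)},Z{\left(-1 \right)} \right)}} = \sqrt{93 - \left(120 + 6 \cdot 2 \left(-1\right) 0^{3} + 12 \cdot 2 \left(-1\right) 0^{2} + 48 \cdot 2 \left(-1\right) 0\right)} = \sqrt{93 - \left(120 + 0\right)} = \sqrt{93 + \left(-120 + 0 + 0 + 0\right)} = \sqrt{93 - 120} = \sqrt{-27} = 3 i \sqrt{3}$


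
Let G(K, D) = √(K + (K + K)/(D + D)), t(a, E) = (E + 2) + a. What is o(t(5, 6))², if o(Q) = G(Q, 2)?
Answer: 39/2 ≈ 19.500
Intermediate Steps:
t(a, E) = 2 + E + a (t(a, E) = (2 + E) + a = 2 + E + a)
G(K, D) = √(K + K/D) (G(K, D) = √(K + (2*K)/((2*D))) = √(K + (2*K)*(1/(2*D))) = √(K + K/D))
o(Q) = √6*√Q/2 (o(Q) = √(Q + Q/2) = √(3*Q/2) = √6*√Q/2)
o(t(5, 6))² = (√6*√(2 + 6 + 5)/2)² = (√6*√13/2)² = (√78/2)² = 39/2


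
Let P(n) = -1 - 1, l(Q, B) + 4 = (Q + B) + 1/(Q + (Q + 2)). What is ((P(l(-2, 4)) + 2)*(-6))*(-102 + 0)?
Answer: 0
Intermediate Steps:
l(Q, B) = -4 + B + Q + 1/(2 + 2*Q) (l(Q, B) = -4 + ((Q + B) + 1/(Q + (Q + 2))) = -4 + ((B + Q) + 1/(Q + (2 + Q))) = -4 + ((B + Q) + 1/(2 + 2*Q)) = -4 + (B + Q + 1/(2 + 2*Q)) = -4 + B + Q + 1/(2 + 2*Q))
P(n) = -2
((P(l(-2, 4)) + 2)*(-6))*(-102 + 0) = ((-2 + 2)*(-6))*(-102 + 0) = (0*(-6))*(-102) = 0*(-102) = 0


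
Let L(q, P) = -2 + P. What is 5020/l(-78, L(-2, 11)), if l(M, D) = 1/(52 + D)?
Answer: 306220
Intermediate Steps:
5020/l(-78, L(-2, 11)) = 5020/(1/(52 + (-2 + 11))) = 5020/(1/(52 + 9)) = 5020/(1/61) = 5020*61 = 306220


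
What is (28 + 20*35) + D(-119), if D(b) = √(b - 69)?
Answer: 728 + 2*I*√47 ≈ 728.0 + 13.711*I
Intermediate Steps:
D(b) = √(-69 + b)
(28 + 20*35) + D(-119) = (28 + 20*35) + √(-69 - 119) = (28 + 700) + √(-188) = 728 + 2*I*√47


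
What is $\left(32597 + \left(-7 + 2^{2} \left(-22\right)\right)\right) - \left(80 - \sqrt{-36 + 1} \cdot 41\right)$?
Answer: $32422 + 41 i \sqrt{35} \approx 32422.0 + 242.56 i$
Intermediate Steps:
$\left(32597 + \left(-7 + 2^{2} \left(-22\right)\right)\right) - \left(80 - \sqrt{-36 + 1} \cdot 41\right) = \left(32597 + \left(-7 + 4 \left(-22\right)\right)\right) - \left(80 - \sqrt{-35} \cdot 41\right) = \left(32597 - 95\right) - \left(80 - i \sqrt{35} \cdot 41\right) = \left(32597 - 95\right) - \left(80 - 41 i \sqrt{35}\right) = 32502 - \left(80 - 41 i \sqrt{35}\right) = 32422 + 41 i \sqrt{35}$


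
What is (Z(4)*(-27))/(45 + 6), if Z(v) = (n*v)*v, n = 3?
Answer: -432/17 ≈ -25.412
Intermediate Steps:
Z(v) = 3*v² (Z(v) = (3*v)*v = 3*v²)
(Z(4)*(-27))/(45 + 6) = ((3*4²)*(-27))/(45 + 6) = ((3*16)*(-27))/51 = (48*(-27))*(1/51) = -1296*1/51 = -432/17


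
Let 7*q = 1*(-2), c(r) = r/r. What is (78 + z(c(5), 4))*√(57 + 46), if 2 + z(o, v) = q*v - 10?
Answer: 454*√103/7 ≈ 658.23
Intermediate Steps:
c(r) = 1
q = -2/7 (q = (1*(-2))/7 = (⅐)*(-2) = -2/7 ≈ -0.28571)
z(o, v) = -12 - 2*v/7 (z(o, v) = -2 + (-2*v/7 - 10) = -2 + (-10 - 2*v/7) = -12 - 2*v/7)
(78 + z(c(5), 4))*√(57 + 46) = (78 + (-12 - 2/7*4))*√(57 + 46) = (78 + (-12 - 8/7))*√103 = (78 - 92/7)*√103 = 454*√103/7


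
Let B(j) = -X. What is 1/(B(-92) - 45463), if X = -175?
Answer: -1/45288 ≈ -2.2081e-5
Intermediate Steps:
B(j) = 175 (B(j) = -1*(-175) = 175)
1/(B(-92) - 45463) = 1/(175 - 45463) = 1/(-45288) = -1/45288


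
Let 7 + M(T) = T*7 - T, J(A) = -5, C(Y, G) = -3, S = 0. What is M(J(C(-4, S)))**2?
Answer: 1369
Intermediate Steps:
M(T) = -7 + 6*T (M(T) = -7 + (T*7 - T) = -7 + (7*T - T) = -7 + 6*T)
M(J(C(-4, S)))**2 = (-7 + 6*(-5))**2 = (-7 - 30)**2 = (-37)**2 = 1369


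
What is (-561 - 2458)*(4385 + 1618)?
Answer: -18123057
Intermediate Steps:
(-561 - 2458)*(4385 + 1618) = -3019*6003 = -18123057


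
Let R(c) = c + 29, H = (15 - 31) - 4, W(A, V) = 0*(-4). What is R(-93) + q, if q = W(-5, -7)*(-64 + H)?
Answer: -64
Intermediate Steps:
W(A, V) = 0
H = -20 (H = -16 - 4 = -20)
R(c) = 29 + c
q = 0 (q = 0*(-64 - 20) = 0*(-84) = 0)
R(-93) + q = (29 - 93) + 0 = -64 + 0 = -64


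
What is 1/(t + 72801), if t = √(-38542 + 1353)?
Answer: 72801/5300022790 - I*√37189/5300022790 ≈ 1.3736e-5 - 3.6386e-8*I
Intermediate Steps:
t = I*√37189 (t = √(-37189) = I*√37189 ≈ 192.84*I)
1/(t + 72801) = 1/(I*√37189 + 72801) = 1/(72801 + I*√37189)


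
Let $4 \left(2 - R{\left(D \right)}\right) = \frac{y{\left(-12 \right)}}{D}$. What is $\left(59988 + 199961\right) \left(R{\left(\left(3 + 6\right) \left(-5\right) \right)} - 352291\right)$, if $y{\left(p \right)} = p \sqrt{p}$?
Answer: $-91577173261 - \frac{519898 i \sqrt{3}}{15} \approx -9.1577 \cdot 10^{10} - 60033.0 i$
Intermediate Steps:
$y{\left(p \right)} = p^{\frac{3}{2}}$
$R{\left(D \right)} = 2 + \frac{6 i \sqrt{3}}{D}$ ($R{\left(D \right)} = 2 - \frac{\left(-12\right)^{\frac{3}{2}} \frac{1}{D}}{4} = 2 - \frac{- 24 i \sqrt{3} \frac{1}{D}}{4} = 2 - \frac{\left(-24\right) i \sqrt{3} \frac{1}{D}}{4} = 2 + \frac{6 i \sqrt{3}}{D}$)
$\left(59988 + 199961\right) \left(R{\left(\left(3 + 6\right) \left(-5\right) \right)} - 352291\right) = \left(59988 + 199961\right) \left(\left(2 + \frac{6 i \sqrt{3}}{\left(3 + 6\right) \left(-5\right)}\right) - 352291\right) = 259949 \left(\left(2 + \frac{6 i \sqrt{3}}{9 \left(-5\right)}\right) - 352291\right) = 259949 \left(\left(2 + \frac{6 i \sqrt{3}}{-45}\right) - 352291\right) = 259949 \left(\left(2 + 6 i \sqrt{3} \left(- \frac{1}{45}\right)\right) - 352291\right) = 259949 \left(\left(2 - \frac{2 i \sqrt{3}}{15}\right) - 352291\right) = 259949 \left(-352289 - \frac{2 i \sqrt{3}}{15}\right) = -91577173261 - \frac{519898 i \sqrt{3}}{15}$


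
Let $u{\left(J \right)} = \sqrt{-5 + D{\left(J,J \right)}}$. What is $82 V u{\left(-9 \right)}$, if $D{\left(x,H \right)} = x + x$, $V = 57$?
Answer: $4674 i \sqrt{23} \approx 22416.0 i$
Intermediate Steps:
$D{\left(x,H \right)} = 2 x$
$u{\left(J \right)} = \sqrt{-5 + 2 J}$
$82 V u{\left(-9 \right)} = 82 \cdot 57 \sqrt{-5 + 2 \left(-9\right)} = 4674 \sqrt{-5 - 18} = 4674 \sqrt{-23} = 4674 i \sqrt{23}$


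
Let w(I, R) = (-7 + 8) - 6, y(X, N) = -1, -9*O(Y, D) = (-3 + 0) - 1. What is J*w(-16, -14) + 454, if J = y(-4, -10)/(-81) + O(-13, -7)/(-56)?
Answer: 514811/1134 ≈ 453.98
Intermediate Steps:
O(Y, D) = 4/9 (O(Y, D) = -((-3 + 0) - 1)/9 = -(-3 - 1)/9 = -1/9*(-4) = 4/9)
w(I, R) = -5 (w(I, R) = 1 - 6 = -5)
J = 5/1134 (J = -1/(-81) + (4/9)/(-56) = -1*(-1/81) + (4/9)*(-1/56) = 1/81 - 1/126 = 5/1134 ≈ 0.0044092)
J*w(-16, -14) + 454 = (5/1134)*(-5) + 454 = -25/1134 + 454 = 514811/1134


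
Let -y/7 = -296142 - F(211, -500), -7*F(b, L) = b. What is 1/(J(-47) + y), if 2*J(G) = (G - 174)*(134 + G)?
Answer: 2/4126339 ≈ 4.8469e-7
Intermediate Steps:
F(b, L) = -b/7
J(G) = (-174 + G)*(134 + G)/2 (J(G) = ((G - 174)*(134 + G))/2 = ((-174 + G)*(134 + G))/2 = (-174 + G)*(134 + G)/2)
y = 2072783 (y = -7*(-296142 - (-1)*211/7) = -7*(-296142 - 1*(-211/7)) = -7*(-296142 + 211/7) = -7*(-2072783/7) = 2072783)
1/(J(-47) + y) = 1/((-11658 + (½)*(-47)² - 20*(-47)) + 2072783) = 1/((-11658 + (½)*2209 + 940) + 2072783) = 1/((-11658 + 2209/2 + 940) + 2072783) = 1/(-19227/2 + 2072783) = 1/(4126339/2) = 2/4126339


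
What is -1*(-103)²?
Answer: -10609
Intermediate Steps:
-1*(-103)² = -1*10609 = -10609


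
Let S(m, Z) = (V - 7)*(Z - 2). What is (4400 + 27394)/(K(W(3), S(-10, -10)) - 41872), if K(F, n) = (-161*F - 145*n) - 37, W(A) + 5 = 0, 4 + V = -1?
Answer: -15897/30992 ≈ -0.51294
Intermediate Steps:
V = -5 (V = -4 - 1 = -5)
W(A) = -5 (W(A) = -5 + 0 = -5)
S(m, Z) = 24 - 12*Z (S(m, Z) = (-5 - 7)*(Z - 2) = -12*(-2 + Z) = 24 - 12*Z)
K(F, n) = -37 - 161*F - 145*n
(4400 + 27394)/(K(W(3), S(-10, -10)) - 41872) = (4400 + 27394)/((-37 - 161*(-5) - 145*(24 - 12*(-10))) - 41872) = 31794/((-37 + 805 - 145*(24 + 120)) - 41872) = 31794/((-37 + 805 - 145*144) - 41872) = 31794/((-37 + 805 - 20880) - 41872) = 31794/(-20112 - 41872) = 31794/(-61984) = 31794*(-1/61984) = -15897/30992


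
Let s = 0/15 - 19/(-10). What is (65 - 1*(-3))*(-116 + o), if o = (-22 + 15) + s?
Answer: -41174/5 ≈ -8234.8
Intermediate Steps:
s = 19/10 (s = 0*(1/15) - 19*(-1/10) = 0 + 19/10 = 19/10 ≈ 1.9000)
o = -51/10 (o = (-22 + 15) + 19/10 = -7 + 19/10 = -51/10 ≈ -5.1000)
(65 - 1*(-3))*(-116 + o) = (65 - 1*(-3))*(-116 - 51/10) = (65 + 3)*(-1211/10) = 68*(-1211/10) = -41174/5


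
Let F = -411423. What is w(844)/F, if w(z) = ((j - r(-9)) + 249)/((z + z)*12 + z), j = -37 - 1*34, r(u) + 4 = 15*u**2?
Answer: 1033/8681025300 ≈ 1.1900e-7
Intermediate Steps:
r(u) = -4 + 15*u**2
j = -71 (j = -37 - 34 = -71)
w(z) = -1033/(25*z) (w(z) = ((-71 - (-4 + 15*(-9)**2)) + 249)/((z + z)*12 + z) = ((-71 - (-4 + 15*81)) + 249)/((2*z)*12 + z) = ((-71 - (-4 + 1215)) + 249)/(24*z + z) = ((-71 - 1*1211) + 249)/((25*z)) = ((-71 - 1211) + 249)*(1/(25*z)) = (-1282 + 249)*(1/(25*z)) = -1033/(25*z))
w(844)/F = -1033/25/844/(-411423) = -1033/25*1/844*(-1/411423) = -1033/21100*(-1/411423) = 1033/8681025300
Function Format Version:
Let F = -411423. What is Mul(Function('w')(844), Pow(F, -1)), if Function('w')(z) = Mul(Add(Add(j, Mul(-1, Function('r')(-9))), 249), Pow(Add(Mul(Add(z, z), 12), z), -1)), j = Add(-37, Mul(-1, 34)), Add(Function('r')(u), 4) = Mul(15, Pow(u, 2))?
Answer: Rational(1033, 8681025300) ≈ 1.1900e-7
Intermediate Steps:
Function('r')(u) = Add(-4, Mul(15, Pow(u, 2)))
j = -71 (j = Add(-37, -34) = -71)
Function('w')(z) = Mul(Rational(-1033, 25), Pow(z, -1)) (Function('w')(z) = Mul(Add(Add(-71, Mul(-1, Add(-4, Mul(15, Pow(-9, 2))))), 249), Pow(Add(Mul(Add(z, z), 12), z), -1)) = Mul(Add(Add(-71, Mul(-1, Add(-4, Mul(15, 81)))), 249), Pow(Add(Mul(Mul(2, z), 12), z), -1)) = Mul(Add(Add(-71, Mul(-1, Add(-4, 1215))), 249), Pow(Add(Mul(24, z), z), -1)) = Mul(Add(Add(-71, Mul(-1, 1211)), 249), Pow(Mul(25, z), -1)) = Mul(Add(Add(-71, -1211), 249), Mul(Rational(1, 25), Pow(z, -1))) = Mul(Add(-1282, 249), Mul(Rational(1, 25), Pow(z, -1))) = Mul(-1033, Mul(Rational(1, 25), Pow(z, -1))) = Mul(Rational(-1033, 25), Pow(z, -1)))
Mul(Function('w')(844), Pow(F, -1)) = Mul(Mul(Rational(-1033, 25), Pow(844, -1)), Pow(-411423, -1)) = Mul(Mul(Rational(-1033, 25), Rational(1, 844)), Rational(-1, 411423)) = Mul(Rational(-1033, 21100), Rational(-1, 411423)) = Rational(1033, 8681025300)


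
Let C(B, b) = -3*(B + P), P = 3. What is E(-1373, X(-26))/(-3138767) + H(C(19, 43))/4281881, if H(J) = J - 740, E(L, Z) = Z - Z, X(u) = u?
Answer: -806/4281881 ≈ -0.00018823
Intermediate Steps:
E(L, Z) = 0
C(B, b) = -9 - 3*B (C(B, b) = -3*(B + 3) = -3*(3 + B) = -9 - 3*B)
H(J) = -740 + J
E(-1373, X(-26))/(-3138767) + H(C(19, 43))/4281881 = 0/(-3138767) + (-740 + (-9 - 3*19))/4281881 = 0*(-1/3138767) + (-740 + (-9 - 57))*(1/4281881) = 0 + (-740 - 66)*(1/4281881) = 0 - 806*1/4281881 = 0 - 806/4281881 = -806/4281881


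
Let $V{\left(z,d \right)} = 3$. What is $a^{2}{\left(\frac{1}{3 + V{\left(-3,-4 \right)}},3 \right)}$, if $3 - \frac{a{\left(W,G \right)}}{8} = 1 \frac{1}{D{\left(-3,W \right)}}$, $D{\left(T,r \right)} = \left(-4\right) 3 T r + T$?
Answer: $\frac{4096}{9} \approx 455.11$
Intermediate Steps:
$D{\left(T,r \right)} = T - 12 T r$ ($D{\left(T,r \right)} = - 12 T r + T = T - 12 T r$)
$a{\left(W,G \right)} = 24 - \frac{8}{-3 + 36 W}$ ($a{\left(W,G \right)} = 24 - 8 \cdot 1 \frac{1}{\left(-3\right) \left(1 - 12 W\right)} = 24 - 8 \cdot 1 \frac{1}{-3 + 36 W} = 24 - \frac{8}{-3 + 36 W}$)
$a^{2}{\left(\frac{1}{3 + V{\left(-3,-4 \right)}},3 \right)} = \left(\frac{16 \left(-5 + \frac{54}{3 + 3}\right)}{3 \left(-1 + \frac{12}{3 + 3}\right)}\right)^{2} = \left(\frac{16 \left(-5 + \frac{54}{6}\right)}{3 \left(-1 + \frac{12}{6}\right)}\right)^{2} = \left(\frac{16 \left(-5 + 54 \cdot \frac{1}{6}\right)}{3 \left(-1 + 12 \cdot \frac{1}{6}\right)}\right)^{2} = \left(\frac{16 \left(-5 + 9\right)}{3 \left(-1 + 2\right)}\right)^{2} = \left(\frac{16}{3} \cdot 1^{-1} \cdot 4\right)^{2} = \left(\frac{16}{3} \cdot 1 \cdot 4\right)^{2} = \left(\frac{64}{3}\right)^{2} = \frac{4096}{9}$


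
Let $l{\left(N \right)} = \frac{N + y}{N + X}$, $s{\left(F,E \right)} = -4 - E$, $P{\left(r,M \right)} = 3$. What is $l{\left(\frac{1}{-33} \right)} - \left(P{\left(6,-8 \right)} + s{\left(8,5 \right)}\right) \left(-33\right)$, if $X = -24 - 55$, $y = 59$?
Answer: $- \frac{259165}{1304} \approx -198.75$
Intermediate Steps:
$X = -79$ ($X = -24 - 55 = -79$)
$l{\left(N \right)} = \frac{59 + N}{-79 + N}$ ($l{\left(N \right)} = \frac{N + 59}{N - 79} = \frac{59 + N}{-79 + N}$)
$l{\left(\frac{1}{-33} \right)} - \left(P{\left(6,-8 \right)} + s{\left(8,5 \right)}\right) \left(-33\right) = \frac{59 + \frac{1}{-33}}{-79 + \frac{1}{-33}} - \left(3 - 9\right) \left(-33\right) = \frac{59 - \frac{1}{33}}{-79 - \frac{1}{33}} - \left(3 - 9\right) \left(-33\right) = \frac{1}{- \frac{2608}{33}} \cdot \frac{1946}{33} - \left(3 - 9\right) \left(-33\right) = \left(- \frac{33}{2608}\right) \frac{1946}{33} - \left(-6\right) \left(-33\right) = - \frac{973}{1304} - 198 = - \frac{259165}{1304}$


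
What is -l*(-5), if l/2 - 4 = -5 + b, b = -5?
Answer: -60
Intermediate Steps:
l = -12 (l = 8 + 2*(-5 - 5) = 8 + 2*(-10) = 8 - 20 = -12)
-l*(-5) = -1*(-12)*(-5) = 12*(-5) = -60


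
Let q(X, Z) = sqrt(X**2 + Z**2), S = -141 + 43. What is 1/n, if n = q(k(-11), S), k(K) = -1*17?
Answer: sqrt(9893)/9893 ≈ 0.010054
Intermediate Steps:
S = -98
k(K) = -17
n = sqrt(9893) (n = sqrt((-17)**2 + (-98)**2) = sqrt(289 + 9604) = sqrt(9893) ≈ 99.464)
1/n = 1/(sqrt(9893)) = sqrt(9893)/9893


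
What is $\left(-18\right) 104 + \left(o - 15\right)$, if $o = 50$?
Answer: $-1837$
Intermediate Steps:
$\left(-18\right) 104 + \left(o - 15\right) = \left(-18\right) 104 + \left(50 - 15\right) = -1872 + \left(50 - 15\right) = -1872 + 35 = -1837$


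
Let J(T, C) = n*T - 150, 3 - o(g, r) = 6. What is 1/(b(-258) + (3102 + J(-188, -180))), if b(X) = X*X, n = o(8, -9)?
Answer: 1/70080 ≈ 1.4269e-5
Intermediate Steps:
o(g, r) = -3 (o(g, r) = 3 - 1*6 = 3 - 6 = -3)
n = -3
J(T, C) = -150 - 3*T (J(T, C) = -3*T - 150 = -150 - 3*T)
b(X) = X**2
1/(b(-258) + (3102 + J(-188, -180))) = 1/((-258)**2 + (3102 + (-150 - 3*(-188)))) = 1/(66564 + (3102 + (-150 + 564))) = 1/(66564 + (3102 + 414)) = 1/(66564 + 3516) = 1/70080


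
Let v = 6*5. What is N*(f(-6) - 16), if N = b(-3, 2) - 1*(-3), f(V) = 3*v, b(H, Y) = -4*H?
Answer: 1110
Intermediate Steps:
v = 30
f(V) = 90 (f(V) = 3*30 = 90)
N = 15 (N = -4*(-3) - 1*(-3) = 12 + 3 = 15)
N*(f(-6) - 16) = 15*(90 - 16) = 15*74 = 1110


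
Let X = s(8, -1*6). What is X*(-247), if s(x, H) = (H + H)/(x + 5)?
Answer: 228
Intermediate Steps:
s(x, H) = 2*H/(5 + x) (s(x, H) = (2*H)/(5 + x) = 2*H/(5 + x))
X = -12/13 (X = 2*(-1*6)/(5 + 8) = 2*(-6)/13 = 2*(-6)*(1/13) = -12/13 ≈ -0.92308)
X*(-247) = -12/13*(-247) = 228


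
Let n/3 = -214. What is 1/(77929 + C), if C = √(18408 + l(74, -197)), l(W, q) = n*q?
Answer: 77929/6072784159 - 3*√16098/6072784159 ≈ 1.2770e-5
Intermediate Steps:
n = -642 (n = 3*(-214) = -642)
l(W, q) = -642*q
C = 3*√16098 (C = √(18408 - 642*(-197)) = √(18408 + 126474) = √144882 = 3*√16098 ≈ 380.63)
1/(77929 + C) = 1/(77929 + 3*√16098)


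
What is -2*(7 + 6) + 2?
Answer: -24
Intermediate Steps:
-2*(7 + 6) + 2 = -2*13 + 2 = -26 + 2 = -24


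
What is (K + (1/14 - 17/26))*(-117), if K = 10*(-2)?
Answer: 16857/7 ≈ 2408.1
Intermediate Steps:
K = -20
(K + (1/14 - 17/26))*(-117) = (-20 + (1/14 - 17/26))*(-117) = (-20 - 53/91)*(-117) = -1873/91*(-117) = 16857/7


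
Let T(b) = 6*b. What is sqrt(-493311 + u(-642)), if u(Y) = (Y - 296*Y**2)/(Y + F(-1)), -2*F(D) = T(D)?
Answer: I*sqrt(13718942553)/213 ≈ 549.9*I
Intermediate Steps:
F(D) = -3*D
u(Y) = (Y - 296*Y**2)/(3 + Y) (u(Y) = (Y - 296*Y**2)/(Y - 3*(-1)) = (Y - 296*Y**2)/(Y + 3) = (Y - 296*Y**2)/(3 + Y))
sqrt(-493311 + u(-642)) = sqrt(-493311 - 642*(1 - 296*(-642))/(3 - 642)) = sqrt(-493311 - 642*(1 + 190032)/(-639)) = sqrt(-493311 - 642*(-1/639)*190033) = sqrt(-493311 + 40667062/213) = sqrt(-64408181/213) = I*sqrt(13718942553)/213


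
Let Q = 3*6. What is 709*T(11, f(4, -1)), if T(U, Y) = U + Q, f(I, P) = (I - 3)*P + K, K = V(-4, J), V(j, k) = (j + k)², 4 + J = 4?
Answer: 20561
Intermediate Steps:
Q = 18
J = 0 (J = -4 + 4 = 0)
K = 16 (K = (-4 + 0)² = (-4)² = 16)
f(I, P) = 16 + P*(-3 + I) (f(I, P) = (I - 3)*P + 16 = (-3 + I)*P + 16 = P*(-3 + I) + 16 = 16 + P*(-3 + I))
T(U, Y) = 18 + U (T(U, Y) = U + 18 = 18 + U)
709*T(11, f(4, -1)) = 709*(18 + 11) = 709*29 = 20561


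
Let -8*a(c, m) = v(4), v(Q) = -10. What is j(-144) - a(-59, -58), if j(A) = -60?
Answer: -245/4 ≈ -61.250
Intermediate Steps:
a(c, m) = 5/4 (a(c, m) = -1/8*(-10) = 5/4)
j(-144) - a(-59, -58) = -60 - 1*5/4 = -60 - 5/4 = -245/4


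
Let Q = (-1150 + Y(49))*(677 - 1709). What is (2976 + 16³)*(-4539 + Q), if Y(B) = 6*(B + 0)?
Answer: 6215248416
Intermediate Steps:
Y(B) = 6*B
Q = 883392 (Q = (-1150 + 6*49)*(677 - 1709) = (-1150 + 294)*(-1032) = -856*(-1032) = 883392)
(2976 + 16³)*(-4539 + Q) = (2976 + 16³)*(-4539 + 883392) = (2976 + 4096)*878853 = 7072*878853 = 6215248416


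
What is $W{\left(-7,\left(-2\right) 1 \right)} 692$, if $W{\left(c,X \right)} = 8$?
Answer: $5536$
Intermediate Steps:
$W{\left(-7,\left(-2\right) 1 \right)} 692 = 8 \cdot 692 = 5536$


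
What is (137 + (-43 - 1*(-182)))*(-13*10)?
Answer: -35880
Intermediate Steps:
(137 + (-43 - 1*(-182)))*(-13*10) = (137 + (-43 + 182))*(-130) = (137 + 139)*(-130) = 276*(-130) = -35880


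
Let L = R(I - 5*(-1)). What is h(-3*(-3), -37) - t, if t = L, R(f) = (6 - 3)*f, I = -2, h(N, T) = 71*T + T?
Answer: -2673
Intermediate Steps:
h(N, T) = 72*T
R(f) = 3*f
L = 9 (L = 3*(-2 - 5*(-1)) = 3*(-2 + 5) = 3*3 = 9)
t = 9
h(-3*(-3), -37) - t = 72*(-37) - 1*9 = -2664 - 9 = -2673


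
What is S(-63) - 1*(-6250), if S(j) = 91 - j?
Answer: 6404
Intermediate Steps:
S(-63) - 1*(-6250) = (91 - 1*(-63)) - 1*(-6250) = (91 + 63) + 6250 = 154 + 6250 = 6404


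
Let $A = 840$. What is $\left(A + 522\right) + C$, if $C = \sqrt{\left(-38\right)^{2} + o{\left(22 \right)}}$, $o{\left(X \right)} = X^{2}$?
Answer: $1362 + 2 \sqrt{482} \approx 1405.9$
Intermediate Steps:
$C = 2 \sqrt{482}$ ($C = \sqrt{\left(-38\right)^{2} + 22^{2}} = \sqrt{1444 + 484} = \sqrt{1928} = 2 \sqrt{482} \approx 43.909$)
$\left(A + 522\right) + C = \left(840 + 522\right) + 2 \sqrt{482} = 1362 + 2 \sqrt{482}$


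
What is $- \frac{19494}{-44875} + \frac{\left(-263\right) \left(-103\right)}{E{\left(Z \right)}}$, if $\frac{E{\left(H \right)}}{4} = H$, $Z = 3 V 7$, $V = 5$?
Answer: $\frac{244761271}{3769500} \approx 64.932$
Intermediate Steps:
$Z = 105$ ($Z = 3 \cdot 5 \cdot 7 = 15 \cdot 7 = 105$)
$E{\left(H \right)} = 4 H$
$- \frac{19494}{-44875} + \frac{\left(-263\right) \left(-103\right)}{E{\left(Z \right)}} = - \frac{19494}{-44875} + \frac{\left(-263\right) \left(-103\right)}{4 \cdot 105} = \left(-19494\right) \left(- \frac{1}{44875}\right) + \frac{27089}{420} = \frac{19494}{44875} + 27089 \cdot \frac{1}{420} = \frac{19494}{44875} + \frac{27089}{420} = \frac{244761271}{3769500}$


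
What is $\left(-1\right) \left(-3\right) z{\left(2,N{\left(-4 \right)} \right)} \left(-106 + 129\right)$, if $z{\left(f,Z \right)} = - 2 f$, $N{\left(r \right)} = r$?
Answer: $-276$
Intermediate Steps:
$\left(-1\right) \left(-3\right) z{\left(2,N{\left(-4 \right)} \right)} \left(-106 + 129\right) = \left(-1\right) \left(-3\right) \left(\left(-2\right) 2\right) \left(-106 + 129\right) = 3 \left(-4\right) 23 = \left(-12\right) 23 = -276$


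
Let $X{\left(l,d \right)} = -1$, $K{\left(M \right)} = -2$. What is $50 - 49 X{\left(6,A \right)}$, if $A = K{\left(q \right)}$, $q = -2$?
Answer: $99$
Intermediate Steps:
$A = -2$
$50 - 49 X{\left(6,A \right)} = 50 - -49 = 50 + 49 = 99$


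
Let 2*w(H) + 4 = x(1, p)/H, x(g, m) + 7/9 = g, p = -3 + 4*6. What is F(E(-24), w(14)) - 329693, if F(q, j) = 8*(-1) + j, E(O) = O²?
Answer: -41542577/126 ≈ -3.2970e+5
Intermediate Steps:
p = 21 (p = -3 + 24 = 21)
x(g, m) = -7/9 + g
w(H) = -2 + 1/(9*H) (w(H) = -2 + ((-7/9 + 1)/H)/2 = -2 + (2/(9*H))/2 = -2 + 1/(9*H))
F(q, j) = -8 + j
F(E(-24), w(14)) - 329693 = (-8 + (-2 + (⅑)/14)) - 329693 = (-8 + (-2 + (⅑)*(1/14))) - 329693 = (-8 + (-2 + 1/126)) - 329693 = (-8 - 251/126) - 329693 = -1259/126 - 329693 = -41542577/126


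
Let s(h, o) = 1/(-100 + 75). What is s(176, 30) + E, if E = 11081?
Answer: 277024/25 ≈ 11081.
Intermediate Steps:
s(h, o) = -1/25 (s(h, o) = 1/(-25) = -1/25)
s(176, 30) + E = -1/25 + 11081 = 277024/25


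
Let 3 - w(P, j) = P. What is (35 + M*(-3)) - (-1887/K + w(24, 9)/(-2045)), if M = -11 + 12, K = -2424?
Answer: 51572247/1652360 ≈ 31.211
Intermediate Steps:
w(P, j) = 3 - P
M = 1
(35 + M*(-3)) - (-1887/K + w(24, 9)/(-2045)) = (35 + 1*(-3)) - (-1887/(-2424) + (3 - 1*24)/(-2045)) = (35 - 3) - (-1887*(-1/2424) + (3 - 24)*(-1/2045)) = 32 - (629/808 - 21*(-1/2045)) = 32 - (629/808 + 21/2045) = 32 - 1*1303273/1652360 = 32 - 1303273/1652360 = 51572247/1652360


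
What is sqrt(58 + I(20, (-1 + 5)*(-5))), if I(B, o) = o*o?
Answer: sqrt(458) ≈ 21.401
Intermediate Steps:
I(B, o) = o**2
sqrt(58 + I(20, (-1 + 5)*(-5))) = sqrt(58 + ((-1 + 5)*(-5))**2) = sqrt(58 + (4*(-5))**2) = sqrt(58 + (-20)**2) = sqrt(58 + 400) = sqrt(458)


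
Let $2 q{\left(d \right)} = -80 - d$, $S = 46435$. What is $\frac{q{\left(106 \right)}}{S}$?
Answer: $- \frac{93}{46435} \approx -0.0020028$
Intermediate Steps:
$q{\left(d \right)} = -40 - \frac{d}{2}$ ($q{\left(d \right)} = \frac{-80 - d}{2} = -40 - \frac{d}{2}$)
$\frac{q{\left(106 \right)}}{S} = \frac{-40 - 53}{46435} = \left(-40 - 53\right) \frac{1}{46435} = \left(-93\right) \frac{1}{46435} = - \frac{93}{46435}$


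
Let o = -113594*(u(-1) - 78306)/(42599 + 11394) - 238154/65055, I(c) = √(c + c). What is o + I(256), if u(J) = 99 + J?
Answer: 577933130006438/3512514615 + 16*√2 ≈ 1.6456e+5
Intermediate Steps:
I(c) = √2*√c (I(c) = √(2*c) = √2*√c)
o = 577933130006438/3512514615 (o = -113594*((99 - 1) - 78306)/(42599 + 11394) - 238154/65055 = -113594/(53993/(98 - 78306)) - 238154*1/65055 = -113594/(53993/(-78208)) - 238154/65055 = -113594/(53993*(-1/78208)) - 238154/65055 = -113594/(-53993/78208) - 238154/65055 = -113594*(-78208/53993) - 238154/65055 = 8883959552/53993 - 238154/65055 = 577933130006438/3512514615 ≈ 1.6454e+5)
o + I(256) = 577933130006438/3512514615 + √2*√256 = 577933130006438/3512514615 + √2*16 = 577933130006438/3512514615 + 16*√2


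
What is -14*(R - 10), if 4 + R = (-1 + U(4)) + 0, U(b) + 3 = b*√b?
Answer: 140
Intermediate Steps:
U(b) = -3 + b^(3/2) (U(b) = -3 + b*√b = -3 + b^(3/2))
R = 0 (R = -4 + ((-1 + (-3 + 4^(3/2))) + 0) = -4 + ((-1 + (-3 + 8)) + 0) = -4 + ((-1 + 5) + 0) = -4 + (4 + 0) = -4 + 4 = 0)
-14*(R - 10) = -14*(0 - 10) = -14*(-10) = 140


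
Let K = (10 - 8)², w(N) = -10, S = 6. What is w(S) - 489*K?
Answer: -1966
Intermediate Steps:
K = 4 (K = 2² = 4)
w(S) - 489*K = -10 - 489*4 = -10 - 1956 = -1966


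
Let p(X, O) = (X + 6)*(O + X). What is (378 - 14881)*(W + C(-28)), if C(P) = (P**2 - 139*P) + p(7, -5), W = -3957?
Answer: -10804735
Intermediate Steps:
p(X, O) = (6 + X)*(O + X)
C(P) = 26 + P**2 - 139*P (C(P) = (P**2 - 139*P) + (7**2 + 6*(-5) + 6*7 - 5*7) = (P**2 - 139*P) + (49 - 30 + 42 - 35) = (P**2 - 139*P) + 26 = 26 + P**2 - 139*P)
(378 - 14881)*(W + C(-28)) = (378 - 14881)*(-3957 + (26 + (-28)**2 - 139*(-28))) = -14503*(-3957 + (26 + 784 + 3892)) = -14503*(-3957 + 4702) = -14503*745 = -10804735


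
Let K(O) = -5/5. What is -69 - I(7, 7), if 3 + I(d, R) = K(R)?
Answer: -65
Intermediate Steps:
K(O) = -1 (K(O) = -5*⅕ = -1)
I(d, R) = -4 (I(d, R) = -3 - 1 = -4)
-69 - I(7, 7) = -69 - 1*(-4) = -69 + 4 = -65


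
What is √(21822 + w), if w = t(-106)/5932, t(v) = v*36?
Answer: 4*√2999466861/1483 ≈ 147.72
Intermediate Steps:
t(v) = 36*v
w = -954/1483 (w = (36*(-106))/5932 = -3816*1/5932 = -954/1483 ≈ -0.64329)
√(21822 + w) = √(21822 - 954/1483) = √(32361072/1483) = 4*√2999466861/1483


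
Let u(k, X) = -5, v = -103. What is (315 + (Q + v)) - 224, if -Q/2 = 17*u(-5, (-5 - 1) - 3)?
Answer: 158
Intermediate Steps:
Q = 170 (Q = -34*(-5) = -2*(-85) = 170)
(315 + (Q + v)) - 224 = (315 + (170 - 103)) - 224 = (315 + 67) - 224 = 382 - 224 = 158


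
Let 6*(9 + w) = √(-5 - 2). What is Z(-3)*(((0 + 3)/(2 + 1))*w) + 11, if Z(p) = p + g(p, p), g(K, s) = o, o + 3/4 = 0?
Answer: 179/4 - 5*I*√7/8 ≈ 44.75 - 1.6536*I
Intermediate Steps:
o = -¾ (o = -¾ + 0 = -¾ ≈ -0.75000)
w = -9 + I*√7/6 (w = -9 + √(-5 - 2)/6 = -9 + √(-7)/6 = -9 + (I*√7)/6 = -9 + I*√7/6 ≈ -9.0 + 0.44096*I)
g(K, s) = -¾
Z(p) = -¾ + p (Z(p) = p - ¾ = -¾ + p)
Z(-3)*(((0 + 3)/(2 + 1))*w) + 11 = (-¾ - 3)*(((0 + 3)/(2 + 1))*(-9 + I*√7/6)) + 11 = -15*3/3*(-9 + I*√7/6)/4 + 11 = -15*3*(⅓)*(-9 + I*√7/6)/4 + 11 = -15*(-9 + I*√7/6)/4 + 11 = (135/4 - 5*I*√7/8) + 11 = 179/4 - 5*I*√7/8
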